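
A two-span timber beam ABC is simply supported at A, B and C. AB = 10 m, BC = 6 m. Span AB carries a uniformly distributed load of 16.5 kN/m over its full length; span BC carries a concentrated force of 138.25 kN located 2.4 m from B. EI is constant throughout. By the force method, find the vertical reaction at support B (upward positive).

Release continuity at B by inserting a hinge; the redundant is the internal moment M_B. The primary structure is two simply-supported spans AB and BC.
Discontinuity in slope at B on the released structure — sum the simple-span end rotations:
  span AB: UDL 16.5: wL³/(24EI) = 687.5/EI
  span BC: point load 138.25 at a = 2.4: Pab(L + b)/(6LEI) = 318.5/EI
  relative rotation θ_0 = (687.5 + 318.5)/EI = 1006/EI
A unit hogging moment at B produces rotation L₁/(3EI) + L₂/(3EI) = 5.333/EI.
Compatibility: M_B·(L₁+L₂)/(3EI) = θ_0, giving M_B = 188.6 kN·m (hogging).
Span AB, ΣM about A with M_B applied at B: R_B^{AB}·10 = 825 + 188.6, so R_B^{AB} = 101.4 kN and R_A = 165 − 101.4 = 63.64 kN.
Span BC, ΣM about C: R_B^{BC}·6 = 497.7 + 188.6, so R_B^{BC} = 114.4 kN and R_C = 138.2 − 114.4 = 23.86 kN.
R_B = 101.4 + 114.4 = 215.8 kN.

R_B = 215.8 kN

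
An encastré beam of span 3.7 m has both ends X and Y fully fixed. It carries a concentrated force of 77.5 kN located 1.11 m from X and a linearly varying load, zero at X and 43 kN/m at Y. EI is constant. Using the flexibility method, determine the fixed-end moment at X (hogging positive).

M_X = 61.77 kN·m

Release both end moments; the primary structure is a simply-supported span XY with redundants M_X and M_Y.
Simple-span end rotations at X and Y under the given loads:
  at X: point load 77.5 at a = 1.11: Pab(L + b)/(6LEI) = 63.13/EI
  at Y: point load 77.5 at a = 1.11: Pab(L + a)/(6LEI) = 48.27/EI
  at X: triangular load, peak 43: 7w₀L³/(360EI) = 42.35/EI
  at Y: triangular load, peak 43: w₀L³/(45EI) = 48.4/EI
  θ_X0 = 105.5/EI,  θ_Y0 = 96.68/EI
Flexibility coefficients: a unit moment at one end gives L/(3EI) there and L/(6EI) at the far end, so f₁₁ = f₂₂ = 1.233/EI and f₁₂ = f₂₁ = 0.6167/EI.
Compatibility — zero rotation at each built-in end:
  1.233 M_X + 0.6167 M_Y = 105.5
  0.6167 M_X + 1.233 M_Y = 96.68
Solving the pair gives M_X = 61.77 kN·m and M_Y = 47.5 kN·m (hogging).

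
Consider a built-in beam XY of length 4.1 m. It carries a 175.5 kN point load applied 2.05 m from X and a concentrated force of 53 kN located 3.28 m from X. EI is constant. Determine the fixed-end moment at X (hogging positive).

M_X = 96.9 kN·m

Take the two fixed-end moments M_X, M_Y as redundants; the released structure is the simple span XY.
On the primary (simply-supported) span, the end slopes from the loading are:
  at X: point load 175.5 at a = 2.05: Pab(L + b)/(6LEI) = 184.4/EI
  at Y: point load 175.5 at a = 2.05: Pab(L + a)/(6LEI) = 184.4/EI
  at X: point load 53 at a = 3.28: Pab(L + b)/(6LEI) = 28.51/EI
  at Y: point load 53 at a = 3.28: Pab(L + a)/(6LEI) = 42.76/EI
  θ_X0 = 212.9/EI,  θ_Y0 = 227.1/EI
Flexibility coefficients: a unit moment at one end gives L/(3EI) there and L/(6EI) at the far end, so f₁₁ = f₂₂ = 1.367/EI and f₁₂ = f₂₁ = 0.6833/EI.
Compatibility — zero rotation at each built-in end:
  1.367 M_X + 0.6833 M_Y = 212.9
  0.6833 M_X + 1.367 M_Y = 227.1
Solving the pair gives M_X = 96.9 kN·m and M_Y = 117.8 kN·m (hogging).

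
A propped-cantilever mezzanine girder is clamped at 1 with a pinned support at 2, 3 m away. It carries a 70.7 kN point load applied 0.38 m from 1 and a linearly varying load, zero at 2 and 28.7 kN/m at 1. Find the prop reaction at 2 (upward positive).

R_2 = 10.24 kN

Remove the prop at 2; the released (primary) structure is a cantilever built in at 1.
Deflection at 2 on the released cantilever, summing each load's contribution:
  point load 70.7 at a = 0.38: Pa²(3L − a)/(6EI) = 14.67/EI
  triangular load, peak 28.7 at the fixed end: w₀L⁴/(30EI) = 77.49/EI
  δ_0 = 92.16/EI
Tip deflection under a unit load at 2: L³/(3EI) = 9/EI.
Compatibility at 2: δ_0 − R_2·δ_{22} = 0, so R_2 = 92.16/9 = 10.24 kN.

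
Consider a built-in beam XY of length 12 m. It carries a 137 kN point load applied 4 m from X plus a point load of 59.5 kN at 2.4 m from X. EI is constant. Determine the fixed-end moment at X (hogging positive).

M_X = 334.9 kN·m

Release both end moments; the primary structure is a simply-supported span XY with redundants M_X and M_Y.
On the primary (simply-supported) span, the end slopes from the loading are:
  at X: point load 137 at a = 4: Pab(L + b)/(6LEI) = 1218/EI
  at Y: point load 137 at a = 4: Pab(L + a)/(6LEI) = 974.2/EI
  at X: point load 59.5 at a = 2.4: Pab(L + b)/(6LEI) = 411.3/EI
  at Y: point load 59.5 at a = 2.4: Pab(L + a)/(6LEI) = 274.2/EI
  θ_X0 = 1629/EI,  θ_Y0 = 1248/EI
Flexibility coefficients: a unit moment at one end gives L/(3EI) there and L/(6EI) at the far end, so f₁₁ = f₂₂ = 4/EI and f₁₂ = f₂₁ = 2/EI.
Compatibility — zero rotation at each built-in end:
  4 M_X + 2 M_Y = 1629
  2 M_X + 4 M_Y = 1248
Solving the pair gives M_X = 334.9 kN·m and M_Y = 144.6 kN·m (hogging).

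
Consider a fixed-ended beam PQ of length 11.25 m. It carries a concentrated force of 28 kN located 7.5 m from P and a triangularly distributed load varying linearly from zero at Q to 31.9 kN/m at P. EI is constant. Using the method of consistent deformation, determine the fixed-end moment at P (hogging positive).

M_P = 225.2 kN·m

Release both end moments; the primary structure is a simply-supported span PQ with redundants M_P and M_Q.
On the primary (simply-supported) span, the end slopes from the loading are:
  at P: point load 28 at a = 7.5: Pab(L + b)/(6LEI) = 175/EI
  at Q: point load 28 at a = 7.5: Pab(L + a)/(6LEI) = 218.8/EI
  at P: triangular load, peak 31.9: w₀L³/(45EI) = 1009/EI
  at Q: triangular load, peak 31.9: 7w₀L³/(360EI) = 883.2/EI
  θ_P0 = 1184/EI,  θ_Q0 = 1102/EI
Flexibility coefficients: a unit moment at one end gives L/(3EI) there and L/(6EI) at the far end, so f₁₁ = f₂₂ = 3.75/EI and f₁₂ = f₂₁ = 1.875/EI.
Compatibility — zero rotation at each built-in end:
  3.75 M_P + 1.875 M_Q = 1184
  1.875 M_P + 3.75 M_Q = 1102
Solving the pair gives M_P = 225.2 kN·m and M_Q = 181.2 kN·m (hogging).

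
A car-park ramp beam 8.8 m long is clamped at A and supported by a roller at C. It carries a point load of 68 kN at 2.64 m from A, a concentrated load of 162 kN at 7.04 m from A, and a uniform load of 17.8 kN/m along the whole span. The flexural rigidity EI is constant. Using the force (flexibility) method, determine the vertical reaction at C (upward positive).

R_C = 181.1 kN

Take the reaction at C as the redundant and release it; the primary structure is a cantilever fixed at A.
Downward deflection at the released point C due to the loads:
  point load 68 at a = 2.64: Pa²(3L − a)/(6EI) = 1877/EI
  point load 162 at a = 7.04: Pa²(3L − a)/(6EI) = 25907/EI
  UDL 17.8: wL⁴/(8EI) = 13343/EI
  δ_0 = 41127/EI
Flexibility coefficient — unit upward force at C: δ_{CC} = L³/(3EI) = 227.2/EI.
Compatibility at C: δ_0 − R_C·δ_{CC} = 0, so R_C = 41127/227.2 = 181.1 kN.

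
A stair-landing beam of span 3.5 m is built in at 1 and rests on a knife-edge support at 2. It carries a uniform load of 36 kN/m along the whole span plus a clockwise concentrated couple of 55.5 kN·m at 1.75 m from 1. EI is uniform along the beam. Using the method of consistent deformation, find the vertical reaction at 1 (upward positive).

Release the roller at 2. Primary structure: cantilever fixed at 1.
Downward deflection at the released point 2 due to the loads:
  UDL 36: wL⁴/(8EI) = 675.3/EI
  clockwise couple 55.5 at a = 1.75: M₀a(2L − a)/(2EI) = 255/EI
  δ_0 = 930.2/EI
Tip deflection under a unit load at 2: L³/(3EI) = 14.29/EI.
Compatibility at 2: δ_0 − R_2·δ_{22} = 0, so R_2 = 930.2/14.29 = 65.09 kN.
Vertical equilibrium: R_1 = ΣP − R_2 = 126 − 65.09 = 60.91 kN.

R_1 = 60.91 kN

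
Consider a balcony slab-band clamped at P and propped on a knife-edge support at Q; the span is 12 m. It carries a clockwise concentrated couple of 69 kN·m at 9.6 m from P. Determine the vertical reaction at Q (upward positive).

R_Q = 8.28 kN

Remove the prop at Q; the released (primary) structure is a cantilever built in at P.
Deflection at Q on the released cantilever, summing each load's contribution:
  clockwise couple 69 at a = 9.6: M₀a(2L − a)/(2EI) = 4769/EI
Flexibility coefficient — unit upward force at Q: δ_{QQ} = L³/(3EI) = 576/EI.
Compatibility at Q: δ_0 − R_Q·δ_{QQ} = 0, so R_Q = 4769/576 = 8.28 kN.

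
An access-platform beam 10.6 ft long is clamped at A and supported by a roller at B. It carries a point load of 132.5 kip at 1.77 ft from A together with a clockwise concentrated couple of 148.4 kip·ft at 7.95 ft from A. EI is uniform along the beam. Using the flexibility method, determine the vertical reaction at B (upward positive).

R_B = 24.92 kip

Release the roller at B. Primary structure: cantilever fixed at A.
Downward deflection at the released point B due to the loads:
  point load 132.5 at a = 1.77: Pa²(3L − a)/(6EI) = 2078/EI
  clockwise couple 148.4 at a = 7.95: M₀a(2L − a)/(2EI) = 7816/EI
  δ_0 = 9894/EI
Flexibility coefficient — unit upward force at B: δ_{BB} = L³/(3EI) = 397/EI.
Compatibility at B: δ_0 − R_B·δ_{BB} = 0, so R_B = 9894/397 = 24.92 kip.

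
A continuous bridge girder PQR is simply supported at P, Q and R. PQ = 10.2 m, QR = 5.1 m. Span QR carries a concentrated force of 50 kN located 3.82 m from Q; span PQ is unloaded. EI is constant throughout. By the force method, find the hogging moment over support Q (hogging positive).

Take M_Q as the redundant. Released structure: two simple spans PQ and QR with a hinge at Q.
Discontinuity in slope at Q on the released structure — sum the simple-span end rotations:
  span QR: point load 50 at a = 3.82: Pab(L + b)/(6LEI) = 50.97/EI
  relative rotation θ_0 = (0 + 50.97)/EI = 50.97/EI
A unit hogging moment at Q produces rotation L₁/(3EI) + L₂/(3EI) = 5.1/EI.
Slope continuity at Q: θ_0 = M_Q·5.1/EI, so M_Q = 50.97/5.1 = 9.995 kN·m (hogging).

M_Q = 9.995 kN·m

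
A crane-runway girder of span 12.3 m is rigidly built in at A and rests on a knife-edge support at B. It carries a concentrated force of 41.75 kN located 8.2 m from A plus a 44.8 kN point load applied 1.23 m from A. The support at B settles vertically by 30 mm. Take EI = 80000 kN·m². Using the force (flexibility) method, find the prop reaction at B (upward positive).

R_B = 18.43 kN

Take the reaction at B as the redundant and release it; the primary structure is a cantilever fixed at A.
Primary-structure tip deflection at B by superposition:
  point load 41.75 at a = 8.2: Pa²(3L − a)/(6EI) = 13428/EI
  point load 44.8 at a = 1.23: Pa²(3L − a)/(6EI) = 402.9/EI
  δ_0 = 13831/EI
Tip deflection under a unit load at B: L³/(3EI) = 620.3/EI.
With EI = 80000 kN·m²: δ_0 = 0.17289 m and δ_{BB} = 0.007754 m/kN.
Compatibility — the beam at B must follow the support down by 0.03 m: δ_0 − R_B·δ_{BB} = 0.03, so R_B = (0.17289 − 0.03)/0.007754 = 18.43 kN.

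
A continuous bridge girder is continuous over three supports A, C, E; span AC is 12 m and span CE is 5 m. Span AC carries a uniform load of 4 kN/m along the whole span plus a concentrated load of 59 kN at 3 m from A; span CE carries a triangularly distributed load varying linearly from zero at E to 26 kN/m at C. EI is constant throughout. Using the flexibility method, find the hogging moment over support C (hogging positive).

Insert a hinge at C; M_C is the redundant, and each span becomes simply supported.
Discontinuity in slope at C on the released structure — sum the simple-span end rotations:
  span AC: UDL 4: wL³/(24EI) = 288/EI
  span AC: point load 59 at a = 3: Pab(L + a)/(6LEI) = 331.9/EI
  span CE: triangular load, peak 26: w₀L³/(45EI) = 72.22/EI
  relative rotation θ_0 = (619.9 + 72.22)/EI = 692.1/EI
A unit hogging moment at C produces rotation L₁/(3EI) + L₂/(3EI) = 5.667/EI.
Slope continuity at C: θ_0 = M_C·5.667/EI, so M_C = 692.1/5.667 = 122.1 kN·m (hogging).

M_C = 122.1 kN·m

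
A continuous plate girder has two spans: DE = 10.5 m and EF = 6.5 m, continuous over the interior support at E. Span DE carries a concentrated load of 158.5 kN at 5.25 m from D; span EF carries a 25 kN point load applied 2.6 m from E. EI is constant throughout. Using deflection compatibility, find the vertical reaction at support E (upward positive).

Take M_E as the redundant. Released structure: two simple spans DE and EF with a hinge at E.
Discontinuity in slope at E on the released structure — sum the simple-span end rotations:
  span DE: point load 158.5 at a = 5.25: Pab(L + a)/(6LEI) = 1092/EI
  span EF: point load 25 at a = 2.6: Pab(L + b)/(6LEI) = 67.6/EI
  relative rotation θ_0 = (1092 + 67.6)/EI = 1160/EI
A unit hogging moment at E produces rotation L₁/(3EI) + L₂/(3EI) = 5.667/EI.
Slope continuity at E: θ_0 = M_E·5.667/EI, so M_E = 1160/5.667 = 204.7 kN·m (hogging).
Span DE, ΣM about D with M_E applied at E: R_E^{DE}·10.5 = 832.1 + 204.7, so R_E^{DE} = 98.74 kN and R_D = 158.5 − 98.74 = 59.76 kN.
Span EF, ΣM about F: R_E^{EF}·6.5 = 97.5 + 204.7, so R_E^{EF} = 46.49 kN and R_F = 25 − 46.49 = -21.49 kN.
R_E = 98.74 + 46.49 = 145.2 kN.

R_E = 145.2 kN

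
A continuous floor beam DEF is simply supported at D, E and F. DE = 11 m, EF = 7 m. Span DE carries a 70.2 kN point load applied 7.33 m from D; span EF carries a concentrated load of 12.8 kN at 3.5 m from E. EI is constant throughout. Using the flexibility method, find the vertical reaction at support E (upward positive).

R_E = 75.14 kN

Insert a hinge at E; M_E is the redundant, and each span becomes simply supported.
End slopes at the hinge E, treating each span as simply supported:
  span DE: point load 70.2 at a = 7.33: Pab(L + a)/(6LEI) = 524.5/EI
  span EF: point load 12.8 at a = 3.5: Pab(L + b)/(6LEI) = 39.2/EI
  relative rotation θ_0 = (524.5 + 39.2)/EI = 563.7/EI
A unit hogging moment at E produces rotation L₁/(3EI) + L₂/(3EI) = 6/EI.
Slope continuity at E: θ_0 = M_E·6/EI, so M_E = 563.7/6 = 93.95 kN·m (hogging).
Span DE, ΣM about D with M_E applied at E: R_E^{DE}·11 = 514.6 + 93.95, so R_E^{DE} = 55.32 kN and R_D = 70.2 − 55.32 = 14.88 kN.
Span EF, ΣM about F: R_E^{EF}·7 = 44.8 + 93.95, so R_E^{EF} = 19.82 kN and R_F = 12.8 − 19.82 = -7.021 kN.
R_E = 55.32 + 19.82 = 75.14 kN.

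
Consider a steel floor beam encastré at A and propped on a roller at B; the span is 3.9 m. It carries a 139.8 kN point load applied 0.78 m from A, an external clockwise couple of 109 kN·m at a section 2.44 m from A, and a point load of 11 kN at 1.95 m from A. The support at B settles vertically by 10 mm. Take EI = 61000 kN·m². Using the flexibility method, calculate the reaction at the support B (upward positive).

R_B = 16.46 kN

Remove the prop at B; the released (primary) structure is a cantilever built in at A.
Deflection at B on the released cantilever, summing each load's contribution:
  point load 139.8 at a = 0.78: Pa²(3L − a)/(6EI) = 154.8/EI
  clockwise couple 109 at a = 2.44: M₀a(2L − a)/(2EI) = 712.8/EI
  point load 11 at a = 1.95: Pa²(3L − a)/(6EI) = 67.97/EI
  δ_0 = 935.5/EI
Flexibility coefficient — unit upward force at B: δ_{BB} = L³/(3EI) = 19.77/EI.
With EI = 61000 kN·m²: δ_0 = 0.015337 m and δ_{BB} = 0.000324 m/kN.
Compatibility — the beam at B must follow the support down by 0.01 m: δ_0 − R_B·δ_{BB} = 0.01, so R_B = (0.015337 − 0.01)/0.000324 = 16.46 kN.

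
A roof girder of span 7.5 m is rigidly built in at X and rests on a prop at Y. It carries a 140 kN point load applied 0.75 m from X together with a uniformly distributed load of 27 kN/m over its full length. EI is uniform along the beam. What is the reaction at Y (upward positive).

Take the reaction at Y as the redundant and release it; the primary structure is a cantilever fixed at X.
Primary-structure tip deflection at Y by superposition:
  point load 140 at a = 0.75: Pa²(3L − a)/(6EI) = 285.5/EI
  UDL 27: wL⁴/(8EI) = 10679/EI
  δ_0 = 10964/EI
Tip deflection under a unit load at Y: L³/(3EI) = 140.6/EI.
Compatibility at Y: δ_0 − R_Y·δ_{YY} = 0, so R_Y = 10964/140.6 = 77.97 kN.

R_Y = 77.97 kN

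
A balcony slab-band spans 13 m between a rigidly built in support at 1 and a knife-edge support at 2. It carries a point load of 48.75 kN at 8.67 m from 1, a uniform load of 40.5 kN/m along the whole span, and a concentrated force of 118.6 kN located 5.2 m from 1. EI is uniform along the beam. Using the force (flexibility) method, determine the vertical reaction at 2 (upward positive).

Choose R_2 as the redundant. The primary structure is the cantilever fixed at 1.
Downward deflection at the released point 2 due to the loads:
  point load 48.75 at a = 8.67: Pa²(3L − a)/(6EI) = 18524/EI
  UDL 40.5: wL⁴/(8EI) = 144590/EI
  point load 118.6 at a = 5.2: Pa²(3L − a)/(6EI) = 18066/EI
  δ_0 = 181180/EI
Tip deflection under a unit load at 2: L³/(3EI) = 732.3/EI.
The prop prevents deflection at 2: R_2 = δ_0/δ_{22} = 181180/732.3 = 247.4 kN.

R_2 = 247.4 kN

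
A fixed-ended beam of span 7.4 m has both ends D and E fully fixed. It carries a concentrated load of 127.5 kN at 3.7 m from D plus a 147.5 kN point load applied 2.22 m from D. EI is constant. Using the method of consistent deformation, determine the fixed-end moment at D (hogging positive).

Release both end moments; the primary structure is a simply-supported span DE with redundants M_D and M_E.
Simple-span end rotations at D and E under the given loads:
  at D: point load 127.5 at a = 3.7: Pab(L + b)/(6LEI) = 436.4/EI
  at E: point load 127.5 at a = 3.7: Pab(L + a)/(6LEI) = 436.4/EI
  at D: point load 147.5 at a = 2.22: Pab(L + b)/(6LEI) = 480.6/EI
  at E: point load 147.5 at a = 2.22: Pab(L + a)/(6LEI) = 367.5/EI
  θ_D0 = 917/EI,  θ_E0 = 803.9/EI
Flexibility coefficients: a unit moment at one end gives L/(3EI) there and L/(6EI) at the far end, so f₁₁ = f₂₂ = 2.467/EI and f₁₂ = f₂₁ = 1.233/EI.
Compatibility — zero rotation at each built-in end:
  2.467 M_D + 1.233 M_E = 917
  1.233 M_D + 2.467 M_E = 803.9
Solving the pair gives M_D = 278.4 kN·m and M_E = 186.7 kN·m (hogging).

M_D = 278.4 kN·m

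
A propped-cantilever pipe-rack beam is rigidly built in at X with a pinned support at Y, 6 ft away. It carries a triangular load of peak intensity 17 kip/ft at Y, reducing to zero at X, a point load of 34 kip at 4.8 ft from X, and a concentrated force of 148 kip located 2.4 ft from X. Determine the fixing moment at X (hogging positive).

M_X = 225.8 kip·ft

Take the reaction at Y as the redundant and release it; the primary structure is a cantilever fixed at X.
Deflection at Y on the released cantilever, summing each load's contribution:
  triangular load, peak 17 at the free end: 11w₀L⁴/(120EI) = 2020/EI
  point load 34 at a = 4.8: Pa²(3L − a)/(6EI) = 1723/EI
  point load 148 at a = 2.4: Pa²(3L − a)/(6EI) = 2216/EI
  δ_0 = 5959/EI
Tip deflection under a unit load at Y: L³/(3EI) = 72/EI.
The prop prevents deflection at Y: R_Y = δ_0/δ_{YY} = 5959/72 = 82.77 kip.
Moment equilibrium about X: M_X = Σ(load moments about X) − R_Y·L = 722.4 − 82.77×6 = 225.8 kip·ft.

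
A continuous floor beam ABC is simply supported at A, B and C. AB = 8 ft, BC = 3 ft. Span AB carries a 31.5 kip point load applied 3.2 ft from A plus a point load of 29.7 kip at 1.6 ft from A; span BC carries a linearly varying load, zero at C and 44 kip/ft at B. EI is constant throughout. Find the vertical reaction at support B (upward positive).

Insert a hinge at B; M_B is the redundant, and each span becomes simply supported.
Rotations at B on the released spans (each span's end-slope, ×1/EI):
  span AB: point load 31.5 at a = 3.2: Pab(L + a)/(6LEI) = 112.9/EI
  span AB: point load 29.7 at a = 1.6: Pab(L + a)/(6LEI) = 60.83/EI
  span BC: triangular load, peak 44: w₀L³/(45EI) = 26.4/EI
  relative rotation θ_0 = (173.7 + 26.4)/EI = 200.1/EI
A unit hogging moment at B produces rotation L₁/(3EI) + L₂/(3EI) = 3.667/EI.
Compatibility: M_B·(L₁+L₂)/(3EI) = θ_0, giving M_B = 54.58 kip·ft (hogging).
Span AB, ΣM about A with M_B applied at B: R_B^{AB}·8 = 148.3 + 54.58, so R_B^{AB} = 25.36 kip and R_A = 61.2 − 25.36 = 35.84 kip.
Span BC, ΣM about C: R_B^{BC}·3 = 132 + 54.58, so R_B^{BC} = 62.19 kip and R_C = 66 − 62.19 = 3.807 kip.
R_B = 25.36 + 62.19 = 87.56 kip.

R_B = 87.56 kip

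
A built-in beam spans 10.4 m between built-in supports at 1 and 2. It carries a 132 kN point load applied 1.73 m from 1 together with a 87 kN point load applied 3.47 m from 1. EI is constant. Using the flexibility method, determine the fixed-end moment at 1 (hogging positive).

M_1 = 292.7 kN·m

Release both end moments; the primary structure is a simply-supported span 12 with redundants M_1 and M_2.
On the primary (simply-supported) span, the end slopes from the loading are:
  at 1: point load 132 at a = 1.73: Pab(L + b)/(6LEI) = 605.1/EI
  at 2: point load 132 at a = 1.73: Pab(L + a)/(6LEI) = 384.9/EI
  at 1: point load 87 at a = 3.47: Pab(L + b)/(6LEI) = 581/EI
  at 2: point load 87 at a = 3.47: Pab(L + a)/(6LEI) = 465/EI
  θ_10 = 1186/EI,  θ_20 = 849.9/EI
Flexibility coefficients: a unit moment at one end gives L/(3EI) there and L/(6EI) at the far end, so f₁₁ = f₂₂ = 3.467/EI and f₁₂ = f₂₁ = 1.733/EI.
Compatibility — zero rotation at each built-in end:
  3.467 M_1 + 1.733 M_2 = 1186
  1.733 M_1 + 3.467 M_2 = 849.9
Solving the pair gives M_1 = 292.7 kN·m and M_2 = 98.79 kN·m (hogging).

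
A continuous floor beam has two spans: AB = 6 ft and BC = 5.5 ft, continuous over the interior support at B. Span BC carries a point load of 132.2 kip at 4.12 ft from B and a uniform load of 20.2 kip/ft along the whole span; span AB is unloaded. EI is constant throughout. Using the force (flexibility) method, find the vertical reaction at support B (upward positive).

R_B = 115.7 kip

Release continuity at B by inserting a hinge; the redundant is the internal moment M_B. The primary structure is two simply-supported spans AB and BC.
Discontinuity in slope at B on the released structure — sum the simple-span end rotations:
  span BC: point load 132.2 at a = 4.12: Pab(L + b)/(6LEI) = 156.7/EI
  span BC: UDL 20.2: wL³/(24EI) = 140/EI
  relative rotation θ_0 = (0 + 296.7)/EI = 296.7/EI
A unit hogging moment at B produces rotation L₁/(3EI) + L₂/(3EI) = 3.833/EI.
Slope continuity at B: θ_0 = M_B·3.833/EI, so M_B = 296.7/3.833 = 77.41 kip·ft (hogging).
Span AB, ΣM about A with M_B applied at B: R_B^{AB}·6 = 0 + 77.41, so R_B^{AB} = 12.9 kip and R_A = 0 − 12.9 = -12.9 kip.
Span BC, ΣM about C: R_B^{BC}·5.5 = 488 + 77.41, so R_B^{BC} = 102.8 kip and R_C = 243.3 − 102.8 = 140.5 kip.
R_B = 12.9 + 102.8 = 115.7 kip.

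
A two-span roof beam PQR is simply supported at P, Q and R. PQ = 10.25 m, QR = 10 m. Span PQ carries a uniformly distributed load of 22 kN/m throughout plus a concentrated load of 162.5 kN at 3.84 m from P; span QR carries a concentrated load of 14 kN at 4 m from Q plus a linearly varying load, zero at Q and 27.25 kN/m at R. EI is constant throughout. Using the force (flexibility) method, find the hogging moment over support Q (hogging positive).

Insert a hinge at Q; M_Q is the redundant, and each span becomes simply supported.
Discontinuity in slope at Q on the released structure — sum the simple-span end rotations:
  span PQ: UDL 22: wL³/(24EI) = 987.1/EI
  span PQ: point load 162.5 at a = 3.84: Pab(L + a)/(6LEI) = 916.4/EI
  span QR: point load 14 at a = 4: Pab(L + b)/(6LEI) = 89.6/EI
  span QR: triangular load, peak 27.25: 7w₀L³/(360EI) = 529.9/EI
  relative rotation θ_0 = (1904 + 619.5)/EI = 2523/EI
A unit hogging moment at Q produces rotation L₁/(3EI) + L₂/(3EI) = 6.75/EI.
Slope continuity at Q: θ_0 = M_Q·6.75/EI, so M_Q = 2523/6.75 = 373.8 kN·m (hogging).

M_Q = 373.8 kN·m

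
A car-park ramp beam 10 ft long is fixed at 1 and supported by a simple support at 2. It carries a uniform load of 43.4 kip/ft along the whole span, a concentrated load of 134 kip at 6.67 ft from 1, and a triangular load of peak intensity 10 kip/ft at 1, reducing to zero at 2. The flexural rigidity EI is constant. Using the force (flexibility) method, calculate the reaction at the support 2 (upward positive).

Remove the prop at 2; the released (primary) structure is a cantilever built in at 1.
Primary-structure tip deflection at 2 by superposition:
  UDL 43.4: wL⁴/(8EI) = 54250/EI
  point load 134 at a = 6.67: Pa²(3L − a)/(6EI) = 23180/EI
  triangular load, peak 10 at the fixed end: w₀L⁴/(30EI) = 3333/EI
  δ_0 = 80764/EI
Tip deflection under a unit load at 2: L³/(3EI) = 333.3/EI.
Compatibility at 2: δ_0 − R_2·δ_{22} = 0, so R_2 = 80764/333.3 = 242.3 kip.

R_2 = 242.3 kip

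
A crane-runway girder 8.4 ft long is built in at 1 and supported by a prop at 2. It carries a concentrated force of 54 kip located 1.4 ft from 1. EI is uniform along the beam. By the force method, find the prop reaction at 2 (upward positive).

R_2 = 2.125 kip

Choose R_2 as the redundant. The primary structure is the cantilever fixed at 1.
Downward deflection at the released point 2 due to the loads:
  point load 54 at a = 1.4: Pa²(3L − a)/(6EI) = 419.8/EI
Flexibility coefficient — unit upward force at 2: δ_{22} = L³/(3EI) = 197.6/EI.
The prop prevents deflection at 2: R_2 = δ_0/δ_{22} = 419.8/197.6 = 2.125 kip.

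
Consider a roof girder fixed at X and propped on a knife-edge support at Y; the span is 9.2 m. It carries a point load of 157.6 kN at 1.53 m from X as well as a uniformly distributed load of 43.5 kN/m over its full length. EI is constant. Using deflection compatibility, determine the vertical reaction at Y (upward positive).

R_Y = 156.3 kN

Remove the prop at Y; the released (primary) structure is a cantilever built in at X.
Deflection at Y on the released cantilever, summing each load's contribution:
  point load 157.6 at a = 1.53: Pa²(3L − a)/(6EI) = 1603/EI
  UDL 43.5: wL⁴/(8EI) = 38954/EI
  δ_0 = 40557/EI
Flexibility coefficient — unit upward force at Y: δ_{YY} = L³/(3EI) = 259.6/EI.
Compatibility at Y: δ_0 − R_Y·δ_{YY} = 0, so R_Y = 40557/259.6 = 156.3 kN.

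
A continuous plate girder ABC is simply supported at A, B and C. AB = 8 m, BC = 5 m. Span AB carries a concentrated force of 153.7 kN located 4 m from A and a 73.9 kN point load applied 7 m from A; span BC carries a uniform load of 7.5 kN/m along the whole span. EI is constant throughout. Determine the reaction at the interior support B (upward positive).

Insert a hinge at B; M_B is the redundant, and each span becomes simply supported.
Discontinuity in slope at B on the released structure — sum the simple-span end rotations:
  span AB: point load 153.7 at a = 4: Pab(L + a)/(6LEI) = 614.8/EI
  span AB: point load 73.9 at a = 7: Pab(L + a)/(6LEI) = 161.7/EI
  span BC: UDL 7.5: wL³/(24EI) = 39.06/EI
  relative rotation θ_0 = (776.5 + 39.06)/EI = 815.5/EI
A unit hogging moment at B produces rotation L₁/(3EI) + L₂/(3EI) = 4.333/EI.
Compatibility: M_B·(L₁+L₂)/(3EI) = θ_0, giving M_B = 188.2 kN·m (hogging).
Span AB, ΣM about A with M_B applied at B: R_B^{AB}·8 = 1132 + 188.2, so R_B^{AB} = 165 kN and R_A = 227.6 − 165 = 62.56 kN.
Span BC, ΣM about C: R_B^{BC}·5 = 93.75 + 188.2, so R_B^{BC} = 56.39 kN and R_C = 37.5 − 56.39 = -18.89 kN.
R_B = 165 + 56.39 = 221.4 kN.

R_B = 221.4 kN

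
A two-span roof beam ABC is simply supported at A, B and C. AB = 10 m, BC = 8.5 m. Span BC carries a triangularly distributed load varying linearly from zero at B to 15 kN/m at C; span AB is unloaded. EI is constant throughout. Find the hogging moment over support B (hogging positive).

Take M_B as the redundant. Released structure: two simple spans AB and BC with a hinge at B.
End slopes at the hinge B, treating each span as simply supported:
  span BC: triangular load, peak 15: 7w₀L³/(360EI) = 179.1/EI
  relative rotation θ_0 = (0 + 179.1)/EI = 179.1/EI
A unit hogging moment at B produces rotation L₁/(3EI) + L₂/(3EI) = 6.167/EI.
Slope continuity at B: θ_0 = M_B·6.167/EI, so M_B = 179.1/6.167 = 29.05 kN·m (hogging).

M_B = 29.05 kN·m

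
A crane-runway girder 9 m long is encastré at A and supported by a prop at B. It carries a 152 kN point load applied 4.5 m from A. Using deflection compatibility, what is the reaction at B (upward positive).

R_B = 47.5 kN

Release the roller at B. Primary structure: cantilever fixed at A.
Deflection at B on the released cantilever, summing each load's contribution:
  point load 152 at a = 4.5: Pa²(3L − a)/(6EI) = 11542/EI
Tip deflection under a unit load at B: L³/(3EI) = 243/EI.
Compatibility at B: δ_0 − R_B·δ_{BB} = 0, so R_B = 11542/243 = 47.5 kN.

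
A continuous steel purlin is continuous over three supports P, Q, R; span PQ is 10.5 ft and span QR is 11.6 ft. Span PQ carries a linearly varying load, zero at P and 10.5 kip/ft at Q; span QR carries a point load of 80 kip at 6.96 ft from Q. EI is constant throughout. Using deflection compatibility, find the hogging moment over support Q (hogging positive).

M_Q = 118.5 kip·ft

Take M_Q as the redundant. Released structure: two simple spans PQ and QR with a hinge at Q.
Rotations at Q on the released spans (each span's end-slope, ×1/EI):
  span PQ: triangular load, peak 10.5: w₀L³/(45EI) = 270.1/EI
  span QR: point load 80 at a = 6.96: Pab(L + b)/(6LEI) = 602.8/EI
  relative rotation θ_0 = (270.1 + 602.8)/EI = 872.9/EI
A unit hogging moment at Q produces rotation L₁/(3EI) + L₂/(3EI) = 7.367/EI.
Compatibility: M_Q·(L₁+L₂)/(3EI) = θ_0, giving M_Q = 118.5 kip·ft (hogging).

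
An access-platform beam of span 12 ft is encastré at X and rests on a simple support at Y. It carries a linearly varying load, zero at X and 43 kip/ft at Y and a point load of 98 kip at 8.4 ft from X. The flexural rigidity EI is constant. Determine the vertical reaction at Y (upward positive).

R_Y = 197.1 kip

Release the roller at Y. Primary structure: cantilever fixed at X.
Downward deflection at the released point Y due to the loads:
  triangular load, peak 43 at the free end: 11w₀L⁴/(120EI) = 81734/EI
  point load 98 at a = 8.4: Pa²(3L − a)/(6EI) = 31808/EI
  δ_0 = 113543/EI
Flexibility coefficient — unit upward force at Y: δ_{YY} = L³/(3EI) = 576/EI.
Compatibility at Y: δ_0 − R_Y·δ_{YY} = 0, so R_Y = 113543/576 = 197.1 kip.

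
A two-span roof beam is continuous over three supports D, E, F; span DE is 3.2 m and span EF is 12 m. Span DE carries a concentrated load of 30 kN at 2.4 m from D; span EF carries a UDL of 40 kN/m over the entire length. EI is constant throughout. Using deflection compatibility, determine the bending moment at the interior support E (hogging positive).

M_E = 571.7 kN·m

Take M_E as the redundant. Released structure: two simple spans DE and EF with a hinge at E.
Discontinuity in slope at E on the released structure — sum the simple-span end rotations:
  span DE: point load 30 at a = 2.4: Pab(L + a)/(6LEI) = 16.8/EI
  span EF: UDL 40: wL³/(24EI) = 2880/EI
  relative rotation θ_0 = (16.8 + 2880)/EI = 2897/EI
A unit hogging moment at E produces rotation L₁/(3EI) + L₂/(3EI) = 5.067/EI.
Compatibility: M_E·(L₁+L₂)/(3EI) = θ_0, giving M_E = 571.7 kN·m (hogging).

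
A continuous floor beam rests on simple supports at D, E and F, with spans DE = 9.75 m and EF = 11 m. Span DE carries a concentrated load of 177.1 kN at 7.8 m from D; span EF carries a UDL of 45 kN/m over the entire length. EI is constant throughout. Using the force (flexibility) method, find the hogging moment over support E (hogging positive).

M_E = 477.6 kN·m

Insert a hinge at E; M_E is the redundant, and each span becomes simply supported.
Discontinuity in slope at E on the released structure — sum the simple-span end rotations:
  span DE: point load 177.1 at a = 7.8: Pab(L + a)/(6LEI) = 808.1/EI
  span EF: UDL 45: wL³/(24EI) = 2496/EI
  relative rotation θ_0 = (808.1 + 2496)/EI = 3304/EI
A unit hogging moment at E produces rotation L₁/(3EI) + L₂/(3EI) = 6.917/EI.
Compatibility: M_E·(L₁+L₂)/(3EI) = θ_0, giving M_E = 477.6 kN·m (hogging).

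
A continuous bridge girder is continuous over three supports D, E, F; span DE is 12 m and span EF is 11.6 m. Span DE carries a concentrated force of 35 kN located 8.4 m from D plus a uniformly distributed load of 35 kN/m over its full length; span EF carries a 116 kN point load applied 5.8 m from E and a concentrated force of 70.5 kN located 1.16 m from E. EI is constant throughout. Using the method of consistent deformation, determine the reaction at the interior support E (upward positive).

Take M_E as the redundant. Released structure: two simple spans DE and EF with a hinge at E.
Discontinuity in slope at E on the released structure — sum the simple-span end rotations:
  span DE: point load 35 at a = 8.4: Pab(L + a)/(6LEI) = 299.9/EI
  span DE: UDL 35: wL³/(24EI) = 2520/EI
  span EF: point load 116 at a = 5.8: Pab(L + b)/(6LEI) = 975.6/EI
  span EF: point load 70.5 at a = 1.16: Pab(L + b)/(6LEI) = 270.4/EI
  relative rotation θ_0 = (2820 + 1246)/EI = 4066/EI
A unit hogging moment at E produces rotation L₁/(3EI) + L₂/(3EI) = 7.867/EI.
Slope continuity at E: θ_0 = M_E·7.867/EI, so M_E = 4066/7.867 = 516.8 kN·m (hogging).
Span DE, ΣM about D with M_E applied at E: R_E^{DE}·12 = 2814 + 516.8, so R_E^{DE} = 277.6 kN and R_D = 455 − 277.6 = 177.4 kN.
Span EF, ΣM about F: R_E^{EF}·11.6 = 1409 + 516.8, so R_E^{EF} = 166 kN and R_F = 186.5 − 166 = 20.49 kN.
R_E = 277.6 + 166 = 443.6 kN.

R_E = 443.6 kN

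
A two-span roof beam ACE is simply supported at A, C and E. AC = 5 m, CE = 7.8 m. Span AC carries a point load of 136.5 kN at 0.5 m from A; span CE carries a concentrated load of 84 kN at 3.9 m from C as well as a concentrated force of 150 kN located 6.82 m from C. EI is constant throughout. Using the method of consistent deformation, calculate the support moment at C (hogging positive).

Release continuity at C by inserting a hinge; the redundant is the internal moment M_C. The primary structure is two simply-supported spans AC and CE.
Rotations at C on the released spans (each span's end-slope, ×1/EI):
  span AC: point load 136.5 at a = 0.5: Pab(L + a)/(6LEI) = 56.31/EI
  span CE: point load 84 at a = 3.9: Pab(L + b)/(6LEI) = 319.4/EI
  span CE: point load 150 at a = 6.82: Pab(L + b)/(6LEI) = 188.1/EI
  relative rotation θ_0 = (56.31 + 507.5)/EI = 563.8/EI
A unit hogging moment at C produces rotation L₁/(3EI) + L₂/(3EI) = 4.267/EI.
Slope continuity at C: θ_0 = M_C·4.267/EI, so M_C = 563.8/4.267 = 132.1 kN·m (hogging).

M_C = 132.1 kN·m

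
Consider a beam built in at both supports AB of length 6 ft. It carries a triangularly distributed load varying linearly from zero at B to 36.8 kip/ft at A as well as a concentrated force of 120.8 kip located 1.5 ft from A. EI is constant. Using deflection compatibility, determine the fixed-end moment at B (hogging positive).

Take the two fixed-end moments M_A, M_B as redundants; the released structure is the simple span AB.
End rotations of the released simple span under the applied load (×1/EI):
  at A: triangular load, peak 36.8: w₀L³/(45EI) = 176.6/EI
  at B: triangular load, peak 36.8: 7w₀L³/(360EI) = 154.6/EI
  at A: point load 120.8 at a = 1.5: Pab(L + b)/(6LEI) = 237.8/EI
  at B: point load 120.8 at a = 1.5: Pab(L + a)/(6LEI) = 169.9/EI
  θ_A0 = 414.5/EI,  θ_B0 = 324.4/EI
Flexibility coefficients: a unit moment at one end gives L/(3EI) there and L/(6EI) at the far end, so f₁₁ = f₂₂ = 2/EI and f₁₂ = f₂₁ = 1/EI.
Compatibility — zero rotation at each built-in end:
  2 M_A + 1 M_B = 414.5
  1 M_A + 2 M_B = 324.4
Solving the pair gives M_A = 168.2 kip·ft and M_B = 78.14 kip·ft (hogging).

M_B = 78.14 kip·ft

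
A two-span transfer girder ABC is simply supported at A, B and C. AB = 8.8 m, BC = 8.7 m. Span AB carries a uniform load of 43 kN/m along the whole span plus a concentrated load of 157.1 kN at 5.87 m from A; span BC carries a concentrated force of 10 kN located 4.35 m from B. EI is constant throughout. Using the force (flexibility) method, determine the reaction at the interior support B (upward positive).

Release continuity at B by inserting a hinge; the redundant is the internal moment M_B. The primary structure is two simply-supported spans AB and BC.
End slopes at the hinge B, treating each span as simply supported:
  span AB: UDL 43: wL³/(24EI) = 1221/EI
  span AB: point load 157.1 at a = 5.87: Pab(L + a)/(6LEI) = 750.7/EI
  span BC: point load 10 at a = 4.35: Pab(L + b)/(6LEI) = 47.31/EI
  relative rotation θ_0 = (1972 + 47.31)/EI = 2019/EI
A unit hogging moment at B produces rotation L₁/(3EI) + L₂/(3EI) = 5.833/EI.
Compatibility: M_B·(L₁+L₂)/(3EI) = θ_0, giving M_B = 346.1 kN·m (hogging).
Span AB, ΣM about A with M_B applied at B: R_B^{AB}·8.8 = 2587 + 346.1, so R_B^{AB} = 333.3 kN and R_A = 535.5 − 333.3 = 202.2 kN.
Span BC, ΣM about C: R_B^{BC}·8.7 = 43.5 + 346.1, so R_B^{BC} = 44.78 kN and R_C = 10 − 44.78 = -34.78 kN.
R_B = 333.3 + 44.78 = 378.1 kN.

R_B = 378.1 kN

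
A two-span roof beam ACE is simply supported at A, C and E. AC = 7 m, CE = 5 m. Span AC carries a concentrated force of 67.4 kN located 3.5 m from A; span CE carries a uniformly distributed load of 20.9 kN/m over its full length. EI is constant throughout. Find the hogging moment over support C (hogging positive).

M_C = 78.82 kN·m

Take M_C as the redundant. Released structure: two simple spans AC and CE with a hinge at C.
Discontinuity in slope at C on the released structure — sum the simple-span end rotations:
  span AC: point load 67.4 at a = 3.5: Pab(L + a)/(6LEI) = 206.4/EI
  span CE: UDL 20.9: wL³/(24EI) = 108.9/EI
  relative rotation θ_0 = (206.4 + 108.9)/EI = 315.3/EI
A unit hogging moment at C produces rotation L₁/(3EI) + L₂/(3EI) = 4/EI.
Compatibility: M_C·(L₁+L₂)/(3EI) = θ_0, giving M_C = 78.82 kN·m (hogging).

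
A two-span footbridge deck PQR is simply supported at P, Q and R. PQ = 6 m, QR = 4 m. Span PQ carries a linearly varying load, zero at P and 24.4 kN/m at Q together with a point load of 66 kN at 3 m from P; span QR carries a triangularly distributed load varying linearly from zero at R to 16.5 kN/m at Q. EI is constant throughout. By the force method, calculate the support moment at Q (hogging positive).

M_Q = 86.73 kN·m

Take M_Q as the redundant. Released structure: two simple spans PQ and QR with a hinge at Q.
Discontinuity in slope at Q on the released structure — sum the simple-span end rotations:
  span PQ: triangular load, peak 24.4: w₀L³/(45EI) = 117.1/EI
  span PQ: point load 66 at a = 3: Pab(L + a)/(6LEI) = 148.5/EI
  span QR: triangular load, peak 16.5: w₀L³/(45EI) = 23.47/EI
  relative rotation θ_0 = (265.6 + 23.47)/EI = 289.1/EI
A unit hogging moment at Q produces rotation L₁/(3EI) + L₂/(3EI) = 3.333/EI.
Slope continuity at Q: θ_0 = M_Q·3.333/EI, so M_Q = 289.1/3.333 = 86.73 kN·m (hogging).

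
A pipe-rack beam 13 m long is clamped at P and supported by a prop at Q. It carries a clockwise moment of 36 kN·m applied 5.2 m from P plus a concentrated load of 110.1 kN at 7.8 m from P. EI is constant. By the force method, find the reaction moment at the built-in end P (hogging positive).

M_P = 241.9 kN·m

Choose R_Q as the redundant. The primary structure is the cantilever fixed at P.
Downward deflection at the released point Q due to the loads:
  clockwise couple 36 at a = 5.2: M₀a(2L − a)/(2EI) = 1947/EI
  point load 110.1 at a = 7.8: Pa²(3L − a)/(6EI) = 34832/EI
  δ_0 = 36779/EI
Flexibility coefficient — unit upward force at Q: δ_{QQ} = L³/(3EI) = 732.3/EI.
Compatibility at Q: δ_0 − R_Q·δ_{QQ} = 0, so R_Q = 36779/732.3 = 50.22 kN.
Moment equilibrium about P: M_P = Σ(load moments about P) − R_Q·L = 894.8 − 50.22×13 = 241.9 kN·m.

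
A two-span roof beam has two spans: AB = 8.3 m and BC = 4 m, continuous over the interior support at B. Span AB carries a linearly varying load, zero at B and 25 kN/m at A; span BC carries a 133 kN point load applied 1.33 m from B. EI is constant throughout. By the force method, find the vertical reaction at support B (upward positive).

R_B = 160.3 kN

Take M_B as the redundant. Released structure: two simple spans AB and BC with a hinge at B.
Discontinuity in slope at B on the released structure — sum the simple-span end rotations:
  span AB: triangular load, peak 25: 7w₀L³/(360EI) = 278/EI
  span BC: point load 133 at a = 1.33: Pab(L + b)/(6LEI) = 131.3/EI
  relative rotation θ_0 = (278 + 131.3)/EI = 409.2/EI
A unit hogging moment at B produces rotation L₁/(3EI) + L₂/(3EI) = 4.1/EI.
Slope continuity at B: θ_0 = M_B·4.1/EI, so M_B = 409.2/4.1 = 99.81 kN·m (hogging).
Span AB, ΣM about A with M_B applied at B: R_B^{AB}·8.3 = 287 + 99.81, so R_B^{AB} = 46.61 kN and R_A = 103.8 − 46.61 = 57.14 kN.
Span BC, ΣM about C: R_B^{BC}·4 = 355.1 + 99.81, so R_B^{BC} = 113.7 kN and R_C = 133 − 113.7 = 19.27 kN.
R_B = 46.61 + 113.7 = 160.3 kN.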